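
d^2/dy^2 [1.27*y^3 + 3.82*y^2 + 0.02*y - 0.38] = 7.62*y + 7.64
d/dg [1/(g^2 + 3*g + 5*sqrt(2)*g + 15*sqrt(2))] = (-2*g - 5*sqrt(2) - 3)/(g^2 + 3*g + 5*sqrt(2)*g + 15*sqrt(2))^2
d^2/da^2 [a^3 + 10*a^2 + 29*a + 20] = 6*a + 20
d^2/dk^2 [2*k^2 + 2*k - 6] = 4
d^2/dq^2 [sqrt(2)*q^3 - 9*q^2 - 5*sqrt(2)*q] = 6*sqrt(2)*q - 18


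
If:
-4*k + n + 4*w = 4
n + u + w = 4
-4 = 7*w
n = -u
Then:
No Solution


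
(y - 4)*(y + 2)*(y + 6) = y^3 + 4*y^2 - 20*y - 48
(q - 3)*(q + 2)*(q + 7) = q^3 + 6*q^2 - 13*q - 42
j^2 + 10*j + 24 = (j + 4)*(j + 6)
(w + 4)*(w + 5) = w^2 + 9*w + 20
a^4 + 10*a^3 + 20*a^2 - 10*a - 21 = (a - 1)*(a + 1)*(a + 3)*(a + 7)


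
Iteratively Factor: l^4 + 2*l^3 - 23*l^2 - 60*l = (l + 3)*(l^3 - l^2 - 20*l) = l*(l + 3)*(l^2 - l - 20) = l*(l + 3)*(l + 4)*(l - 5)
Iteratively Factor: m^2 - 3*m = (m)*(m - 3)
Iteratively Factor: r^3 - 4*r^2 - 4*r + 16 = (r + 2)*(r^2 - 6*r + 8) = (r - 2)*(r + 2)*(r - 4)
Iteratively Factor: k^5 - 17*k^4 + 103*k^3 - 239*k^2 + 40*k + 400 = (k - 4)*(k^4 - 13*k^3 + 51*k^2 - 35*k - 100) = (k - 4)*(k + 1)*(k^3 - 14*k^2 + 65*k - 100) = (k - 4)^2*(k + 1)*(k^2 - 10*k + 25) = (k - 5)*(k - 4)^2*(k + 1)*(k - 5)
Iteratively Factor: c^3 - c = (c)*(c^2 - 1) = c*(c + 1)*(c - 1)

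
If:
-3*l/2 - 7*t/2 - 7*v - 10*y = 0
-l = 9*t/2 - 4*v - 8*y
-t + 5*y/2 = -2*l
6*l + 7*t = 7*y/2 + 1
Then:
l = 391/1996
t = -129/998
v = 1279/3992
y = -104/499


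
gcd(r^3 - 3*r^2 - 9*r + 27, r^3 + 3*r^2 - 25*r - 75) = r + 3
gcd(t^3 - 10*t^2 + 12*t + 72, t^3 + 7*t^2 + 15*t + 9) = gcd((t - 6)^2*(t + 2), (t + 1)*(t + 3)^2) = 1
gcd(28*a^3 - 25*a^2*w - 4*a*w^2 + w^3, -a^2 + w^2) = -a + w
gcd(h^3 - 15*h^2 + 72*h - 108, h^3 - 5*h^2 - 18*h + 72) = h^2 - 9*h + 18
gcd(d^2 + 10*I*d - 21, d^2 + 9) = d + 3*I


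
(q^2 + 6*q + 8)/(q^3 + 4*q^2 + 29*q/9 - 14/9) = 9*(q + 4)/(9*q^2 + 18*q - 7)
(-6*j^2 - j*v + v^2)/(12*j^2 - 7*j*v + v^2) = (2*j + v)/(-4*j + v)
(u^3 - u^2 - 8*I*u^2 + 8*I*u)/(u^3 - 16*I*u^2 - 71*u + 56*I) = u*(u - 1)/(u^2 - 8*I*u - 7)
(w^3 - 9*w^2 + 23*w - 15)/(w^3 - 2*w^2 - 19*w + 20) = (w - 3)/(w + 4)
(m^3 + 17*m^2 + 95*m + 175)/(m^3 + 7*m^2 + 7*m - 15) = (m^2 + 12*m + 35)/(m^2 + 2*m - 3)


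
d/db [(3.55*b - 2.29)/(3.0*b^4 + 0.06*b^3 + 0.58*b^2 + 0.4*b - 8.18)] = (-31.95*b^4 + 27.054*b^3 - 1.6468*b^2 + 2.6564*b - 28.123)/(9.0*b^8 + 0.36*b^7 + 3.4836*b^6 + 2.4696*b^5 - 48.6956*b^4 - 0.5176*b^3 - 9.3288*b^2 - 6.544*b + 66.9124)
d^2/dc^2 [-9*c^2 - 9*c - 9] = -18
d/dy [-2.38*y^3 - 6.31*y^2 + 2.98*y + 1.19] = -7.14*y^2 - 12.62*y + 2.98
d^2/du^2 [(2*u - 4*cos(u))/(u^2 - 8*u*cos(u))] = 4*(-3*u^4*cos(u) + 48*u^3*sin(u)^2 + 12*u^3*sin(u) + 24*u^3*cos(u)^2 + u^3 - 6*u^2*cos(u) + 48*u*cos(u)^2 - 128*cos(u)^3)/(u^3*(u - 8*cos(u))^3)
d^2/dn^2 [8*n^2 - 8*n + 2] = 16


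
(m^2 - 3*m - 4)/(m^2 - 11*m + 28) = (m + 1)/(m - 7)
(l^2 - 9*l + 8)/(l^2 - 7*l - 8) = (l - 1)/(l + 1)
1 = 1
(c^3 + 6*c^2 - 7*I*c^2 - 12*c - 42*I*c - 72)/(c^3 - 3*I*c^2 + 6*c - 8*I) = (c^2 + 3*c*(2 - I) - 18*I)/(c^2 + I*c + 2)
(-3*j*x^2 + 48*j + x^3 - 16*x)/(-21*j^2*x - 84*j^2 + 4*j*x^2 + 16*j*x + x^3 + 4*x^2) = (x - 4)/(7*j + x)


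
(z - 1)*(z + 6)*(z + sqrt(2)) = z^3 + sqrt(2)*z^2 + 5*z^2 - 6*z + 5*sqrt(2)*z - 6*sqrt(2)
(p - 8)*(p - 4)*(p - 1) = p^3 - 13*p^2 + 44*p - 32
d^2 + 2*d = d*(d + 2)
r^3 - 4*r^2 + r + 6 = (r - 3)*(r - 2)*(r + 1)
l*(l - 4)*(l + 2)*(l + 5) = l^4 + 3*l^3 - 18*l^2 - 40*l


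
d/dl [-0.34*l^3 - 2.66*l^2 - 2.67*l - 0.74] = -1.02*l^2 - 5.32*l - 2.67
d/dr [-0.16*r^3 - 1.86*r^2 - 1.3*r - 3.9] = -0.48*r^2 - 3.72*r - 1.3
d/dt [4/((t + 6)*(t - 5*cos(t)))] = -(4*t + 4*(t + 6)*(5*sin(t) + 1) - 20*cos(t))/((t + 6)^2*(t - 5*cos(t))^2)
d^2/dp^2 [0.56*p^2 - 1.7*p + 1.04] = 1.12000000000000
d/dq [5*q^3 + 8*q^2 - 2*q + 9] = 15*q^2 + 16*q - 2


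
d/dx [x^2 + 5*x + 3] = 2*x + 5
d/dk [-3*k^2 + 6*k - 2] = 6 - 6*k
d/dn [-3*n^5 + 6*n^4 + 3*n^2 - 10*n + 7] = -15*n^4 + 24*n^3 + 6*n - 10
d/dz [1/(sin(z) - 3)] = -cos(z)/(sin(z) - 3)^2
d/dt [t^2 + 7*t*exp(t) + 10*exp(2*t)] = 7*t*exp(t) + 2*t + 20*exp(2*t) + 7*exp(t)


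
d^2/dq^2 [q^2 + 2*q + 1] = 2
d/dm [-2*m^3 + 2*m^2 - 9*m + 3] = -6*m^2 + 4*m - 9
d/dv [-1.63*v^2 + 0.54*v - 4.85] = 0.54 - 3.26*v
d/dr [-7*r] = -7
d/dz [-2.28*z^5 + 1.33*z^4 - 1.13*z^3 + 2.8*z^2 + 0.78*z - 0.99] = -11.4*z^4 + 5.32*z^3 - 3.39*z^2 + 5.6*z + 0.78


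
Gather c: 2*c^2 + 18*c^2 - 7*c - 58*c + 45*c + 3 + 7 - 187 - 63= 20*c^2 - 20*c - 240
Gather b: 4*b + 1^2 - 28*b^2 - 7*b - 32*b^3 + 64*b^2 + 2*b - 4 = -32*b^3 + 36*b^2 - b - 3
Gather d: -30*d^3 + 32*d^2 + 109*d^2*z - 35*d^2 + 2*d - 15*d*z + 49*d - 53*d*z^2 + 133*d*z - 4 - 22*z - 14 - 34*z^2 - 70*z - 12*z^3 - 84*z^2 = -30*d^3 + d^2*(109*z - 3) + d*(-53*z^2 + 118*z + 51) - 12*z^3 - 118*z^2 - 92*z - 18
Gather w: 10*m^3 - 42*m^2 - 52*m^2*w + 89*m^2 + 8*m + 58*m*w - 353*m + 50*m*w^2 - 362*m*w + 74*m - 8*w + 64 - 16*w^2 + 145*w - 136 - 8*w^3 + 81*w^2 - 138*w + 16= 10*m^3 + 47*m^2 - 271*m - 8*w^3 + w^2*(50*m + 65) + w*(-52*m^2 - 304*m - 1) - 56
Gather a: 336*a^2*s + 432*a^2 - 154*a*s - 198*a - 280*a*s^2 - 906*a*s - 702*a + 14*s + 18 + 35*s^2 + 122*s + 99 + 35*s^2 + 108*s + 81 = a^2*(336*s + 432) + a*(-280*s^2 - 1060*s - 900) + 70*s^2 + 244*s + 198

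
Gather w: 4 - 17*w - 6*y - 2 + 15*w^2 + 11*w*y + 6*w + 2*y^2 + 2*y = 15*w^2 + w*(11*y - 11) + 2*y^2 - 4*y + 2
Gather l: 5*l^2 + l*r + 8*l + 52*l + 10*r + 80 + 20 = 5*l^2 + l*(r + 60) + 10*r + 100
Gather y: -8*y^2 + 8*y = -8*y^2 + 8*y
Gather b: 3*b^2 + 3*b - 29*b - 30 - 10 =3*b^2 - 26*b - 40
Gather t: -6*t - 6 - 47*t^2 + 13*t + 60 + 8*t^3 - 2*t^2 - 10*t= 8*t^3 - 49*t^2 - 3*t + 54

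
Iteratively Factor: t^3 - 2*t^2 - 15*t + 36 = (t + 4)*(t^2 - 6*t + 9) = (t - 3)*(t + 4)*(t - 3)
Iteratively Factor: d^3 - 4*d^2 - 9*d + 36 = (d - 3)*(d^2 - d - 12) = (d - 4)*(d - 3)*(d + 3)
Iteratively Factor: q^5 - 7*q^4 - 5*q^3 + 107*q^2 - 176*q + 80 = (q - 4)*(q^4 - 3*q^3 - 17*q^2 + 39*q - 20) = (q - 4)*(q - 1)*(q^3 - 2*q^2 - 19*q + 20) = (q - 4)*(q - 1)^2*(q^2 - q - 20) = (q - 4)*(q - 1)^2*(q + 4)*(q - 5)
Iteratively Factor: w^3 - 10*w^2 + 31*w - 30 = (w - 5)*(w^2 - 5*w + 6) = (w - 5)*(w - 2)*(w - 3)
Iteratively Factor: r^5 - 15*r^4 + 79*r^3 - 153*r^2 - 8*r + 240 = (r - 4)*(r^4 - 11*r^3 + 35*r^2 - 13*r - 60) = (r - 5)*(r - 4)*(r^3 - 6*r^2 + 5*r + 12) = (r - 5)*(r - 4)*(r - 3)*(r^2 - 3*r - 4) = (r - 5)*(r - 4)*(r - 3)*(r + 1)*(r - 4)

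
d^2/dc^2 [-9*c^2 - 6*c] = -18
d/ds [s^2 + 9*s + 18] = 2*s + 9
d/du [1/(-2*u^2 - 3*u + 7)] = (4*u + 3)/(2*u^2 + 3*u - 7)^2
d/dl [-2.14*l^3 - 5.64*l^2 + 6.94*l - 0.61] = -6.42*l^2 - 11.28*l + 6.94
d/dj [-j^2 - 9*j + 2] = -2*j - 9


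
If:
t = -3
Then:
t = -3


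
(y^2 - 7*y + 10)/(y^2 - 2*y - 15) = (y - 2)/(y + 3)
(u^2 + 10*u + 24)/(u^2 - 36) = (u + 4)/(u - 6)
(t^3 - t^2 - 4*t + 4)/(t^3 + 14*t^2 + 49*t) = (t^3 - t^2 - 4*t + 4)/(t*(t^2 + 14*t + 49))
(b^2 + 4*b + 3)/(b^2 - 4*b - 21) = (b + 1)/(b - 7)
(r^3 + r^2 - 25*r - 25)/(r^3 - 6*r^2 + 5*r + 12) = (r^2 - 25)/(r^2 - 7*r + 12)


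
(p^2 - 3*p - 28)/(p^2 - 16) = (p - 7)/(p - 4)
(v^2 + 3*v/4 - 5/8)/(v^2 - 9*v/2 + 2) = (v + 5/4)/(v - 4)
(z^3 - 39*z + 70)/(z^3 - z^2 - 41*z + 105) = (z - 2)/(z - 3)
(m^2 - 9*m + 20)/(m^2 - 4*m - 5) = (m - 4)/(m + 1)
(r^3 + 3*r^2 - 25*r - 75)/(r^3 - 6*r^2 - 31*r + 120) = (r^2 - 2*r - 15)/(r^2 - 11*r + 24)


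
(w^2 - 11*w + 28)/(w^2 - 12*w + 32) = (w - 7)/(w - 8)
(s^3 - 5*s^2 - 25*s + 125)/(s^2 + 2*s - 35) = (s^2 - 25)/(s + 7)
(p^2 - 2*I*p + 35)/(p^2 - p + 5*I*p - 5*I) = (p - 7*I)/(p - 1)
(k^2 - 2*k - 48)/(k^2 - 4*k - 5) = (-k^2 + 2*k + 48)/(-k^2 + 4*k + 5)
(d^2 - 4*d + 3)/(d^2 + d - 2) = (d - 3)/(d + 2)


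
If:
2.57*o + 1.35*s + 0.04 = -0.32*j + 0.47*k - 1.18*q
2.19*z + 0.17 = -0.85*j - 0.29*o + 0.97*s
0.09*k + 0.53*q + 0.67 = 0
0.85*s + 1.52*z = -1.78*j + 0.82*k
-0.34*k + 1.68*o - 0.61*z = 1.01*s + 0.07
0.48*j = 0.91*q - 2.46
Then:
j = -5.13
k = -7.42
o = -0.73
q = -0.00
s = -0.00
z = 2.01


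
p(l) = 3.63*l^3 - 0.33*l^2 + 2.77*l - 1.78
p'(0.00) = 2.77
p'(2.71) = 80.96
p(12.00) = 6256.58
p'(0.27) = 3.39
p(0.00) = -1.78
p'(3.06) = 102.72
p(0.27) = -0.98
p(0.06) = -1.61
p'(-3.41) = 131.65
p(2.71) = 75.55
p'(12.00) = 1563.01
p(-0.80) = -6.07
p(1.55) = 15.24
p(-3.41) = -159.00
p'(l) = 10.89*l^2 - 0.66*l + 2.77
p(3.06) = 107.62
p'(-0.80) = 10.27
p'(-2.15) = 54.53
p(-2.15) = -45.34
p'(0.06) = 2.77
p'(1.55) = 27.91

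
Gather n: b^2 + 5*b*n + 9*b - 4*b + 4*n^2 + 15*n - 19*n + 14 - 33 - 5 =b^2 + 5*b + 4*n^2 + n*(5*b - 4) - 24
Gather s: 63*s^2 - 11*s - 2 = 63*s^2 - 11*s - 2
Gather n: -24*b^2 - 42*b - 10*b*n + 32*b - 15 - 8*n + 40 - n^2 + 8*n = -24*b^2 - 10*b*n - 10*b - n^2 + 25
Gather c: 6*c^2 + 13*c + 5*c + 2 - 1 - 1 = 6*c^2 + 18*c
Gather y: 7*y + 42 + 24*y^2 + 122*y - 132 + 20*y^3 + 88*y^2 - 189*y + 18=20*y^3 + 112*y^2 - 60*y - 72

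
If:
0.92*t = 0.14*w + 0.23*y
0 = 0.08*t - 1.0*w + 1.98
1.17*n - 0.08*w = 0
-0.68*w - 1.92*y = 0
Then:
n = 0.14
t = 0.13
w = 1.99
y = -0.70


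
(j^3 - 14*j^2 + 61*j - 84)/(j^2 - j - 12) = (j^2 - 10*j + 21)/(j + 3)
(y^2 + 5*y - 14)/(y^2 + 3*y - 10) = (y + 7)/(y + 5)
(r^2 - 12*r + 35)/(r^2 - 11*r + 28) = (r - 5)/(r - 4)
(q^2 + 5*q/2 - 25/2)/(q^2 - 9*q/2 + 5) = (q + 5)/(q - 2)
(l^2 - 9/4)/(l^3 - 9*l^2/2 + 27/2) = (l - 3/2)/(l^2 - 6*l + 9)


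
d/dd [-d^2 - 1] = -2*d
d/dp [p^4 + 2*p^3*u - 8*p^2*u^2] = 2*p*(2*p^2 + 3*p*u - 8*u^2)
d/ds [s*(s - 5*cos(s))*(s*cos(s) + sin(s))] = -s^3*sin(s) + 5*s^2*sin(2*s) + 4*s^2*cos(s) + 2*s*sin(s) - 10*s*cos(2*s) - 5*s - 5*sin(2*s)/2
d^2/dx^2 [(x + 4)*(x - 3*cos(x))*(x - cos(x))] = 4*x^2*cos(x) + 16*sqrt(2)*x*sin(x + pi/4) - 6*x*cos(2*x) + 6*x + 32*sin(x) - 6*sin(2*x) - 8*cos(x) - 24*cos(2*x) + 8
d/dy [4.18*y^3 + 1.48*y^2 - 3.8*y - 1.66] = 12.54*y^2 + 2.96*y - 3.8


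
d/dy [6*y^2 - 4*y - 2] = 12*y - 4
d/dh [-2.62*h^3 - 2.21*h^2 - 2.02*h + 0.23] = -7.86*h^2 - 4.42*h - 2.02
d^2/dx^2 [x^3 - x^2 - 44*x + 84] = 6*x - 2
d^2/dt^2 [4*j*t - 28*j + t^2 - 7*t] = 2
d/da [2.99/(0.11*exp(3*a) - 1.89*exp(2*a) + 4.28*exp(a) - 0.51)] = (-0.9867*exp(2*a) + 11.3022*exp(a) - 12.7972)*exp(a)/(0.11*exp(3*a) - 1.89*exp(2*a) + 4.28*exp(a) - 0.51)^2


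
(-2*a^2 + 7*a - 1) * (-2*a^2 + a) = 4*a^4 - 16*a^3 + 9*a^2 - a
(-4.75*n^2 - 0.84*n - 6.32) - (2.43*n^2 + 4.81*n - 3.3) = -7.18*n^2 - 5.65*n - 3.02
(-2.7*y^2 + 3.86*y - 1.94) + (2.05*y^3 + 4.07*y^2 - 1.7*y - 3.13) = 2.05*y^3 + 1.37*y^2 + 2.16*y - 5.07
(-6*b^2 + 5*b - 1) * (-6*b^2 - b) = 36*b^4 - 24*b^3 + b^2 + b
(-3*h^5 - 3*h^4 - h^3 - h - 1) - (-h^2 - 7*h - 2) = -3*h^5 - 3*h^4 - h^3 + h^2 + 6*h + 1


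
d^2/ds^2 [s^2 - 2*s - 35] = 2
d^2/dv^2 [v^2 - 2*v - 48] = 2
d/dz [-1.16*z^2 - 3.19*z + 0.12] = -2.32*z - 3.19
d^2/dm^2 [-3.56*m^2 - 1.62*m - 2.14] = -7.12000000000000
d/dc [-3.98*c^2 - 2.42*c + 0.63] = -7.96*c - 2.42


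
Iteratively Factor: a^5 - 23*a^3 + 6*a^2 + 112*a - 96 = (a - 4)*(a^4 + 4*a^3 - 7*a^2 - 22*a + 24) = (a - 4)*(a - 2)*(a^3 + 6*a^2 + 5*a - 12) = (a - 4)*(a - 2)*(a + 4)*(a^2 + 2*a - 3) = (a - 4)*(a - 2)*(a - 1)*(a + 4)*(a + 3)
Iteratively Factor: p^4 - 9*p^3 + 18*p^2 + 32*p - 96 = (p - 4)*(p^3 - 5*p^2 - 2*p + 24) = (p - 4)*(p + 2)*(p^2 - 7*p + 12) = (p - 4)*(p - 3)*(p + 2)*(p - 4)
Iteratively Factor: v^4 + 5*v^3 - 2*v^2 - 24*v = (v + 3)*(v^3 + 2*v^2 - 8*v) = (v + 3)*(v + 4)*(v^2 - 2*v) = (v - 2)*(v + 3)*(v + 4)*(v)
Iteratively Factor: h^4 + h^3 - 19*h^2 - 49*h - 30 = (h - 5)*(h^3 + 6*h^2 + 11*h + 6) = (h - 5)*(h + 3)*(h^2 + 3*h + 2) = (h - 5)*(h + 2)*(h + 3)*(h + 1)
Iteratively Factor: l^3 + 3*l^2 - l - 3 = (l + 1)*(l^2 + 2*l - 3) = (l + 1)*(l + 3)*(l - 1)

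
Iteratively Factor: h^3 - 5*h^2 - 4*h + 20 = (h - 5)*(h^2 - 4) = (h - 5)*(h + 2)*(h - 2)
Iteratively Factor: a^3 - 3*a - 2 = (a + 1)*(a^2 - a - 2) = (a - 2)*(a + 1)*(a + 1)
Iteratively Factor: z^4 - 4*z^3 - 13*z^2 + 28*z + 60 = (z + 2)*(z^3 - 6*z^2 - z + 30) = (z - 3)*(z + 2)*(z^2 - 3*z - 10) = (z - 3)*(z + 2)^2*(z - 5)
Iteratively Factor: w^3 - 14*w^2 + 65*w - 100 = (w - 5)*(w^2 - 9*w + 20) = (w - 5)^2*(w - 4)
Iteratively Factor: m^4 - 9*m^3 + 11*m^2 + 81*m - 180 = (m - 4)*(m^3 - 5*m^2 - 9*m + 45) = (m - 5)*(m - 4)*(m^2 - 9) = (m - 5)*(m - 4)*(m + 3)*(m - 3)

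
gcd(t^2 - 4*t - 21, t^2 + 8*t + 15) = t + 3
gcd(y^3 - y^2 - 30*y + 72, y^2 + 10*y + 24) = y + 6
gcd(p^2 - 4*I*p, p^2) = p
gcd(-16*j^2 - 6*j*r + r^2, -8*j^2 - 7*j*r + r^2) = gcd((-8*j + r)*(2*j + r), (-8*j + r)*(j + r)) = -8*j + r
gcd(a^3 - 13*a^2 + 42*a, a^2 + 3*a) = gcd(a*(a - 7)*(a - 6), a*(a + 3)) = a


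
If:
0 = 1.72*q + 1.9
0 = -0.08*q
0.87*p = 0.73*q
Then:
No Solution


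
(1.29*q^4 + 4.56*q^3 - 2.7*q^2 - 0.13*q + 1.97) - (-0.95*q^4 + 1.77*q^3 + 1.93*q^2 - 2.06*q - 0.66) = 2.24*q^4 + 2.79*q^3 - 4.63*q^2 + 1.93*q + 2.63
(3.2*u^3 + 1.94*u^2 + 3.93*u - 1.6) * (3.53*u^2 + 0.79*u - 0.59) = 11.296*u^5 + 9.3762*u^4 + 13.5175*u^3 - 3.6879*u^2 - 3.5827*u + 0.944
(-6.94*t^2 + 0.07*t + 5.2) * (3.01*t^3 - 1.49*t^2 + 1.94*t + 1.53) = -20.8894*t^5 + 10.5513*t^4 + 2.0841*t^3 - 18.2304*t^2 + 10.1951*t + 7.956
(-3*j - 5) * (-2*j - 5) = 6*j^2 + 25*j + 25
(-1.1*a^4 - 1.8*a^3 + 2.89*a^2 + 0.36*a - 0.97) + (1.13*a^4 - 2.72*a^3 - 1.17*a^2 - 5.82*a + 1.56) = 0.0299999999999998*a^4 - 4.52*a^3 + 1.72*a^2 - 5.46*a + 0.59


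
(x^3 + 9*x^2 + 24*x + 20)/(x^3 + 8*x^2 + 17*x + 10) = (x + 2)/(x + 1)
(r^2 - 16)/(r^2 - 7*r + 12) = (r + 4)/(r - 3)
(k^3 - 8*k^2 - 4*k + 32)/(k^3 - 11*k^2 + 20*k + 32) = (k^2 - 4)/(k^2 - 3*k - 4)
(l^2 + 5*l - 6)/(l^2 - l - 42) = (l - 1)/(l - 7)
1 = 1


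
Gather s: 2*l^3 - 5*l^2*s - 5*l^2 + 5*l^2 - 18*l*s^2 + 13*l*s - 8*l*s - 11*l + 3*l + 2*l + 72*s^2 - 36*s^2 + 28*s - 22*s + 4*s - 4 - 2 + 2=2*l^3 - 6*l + s^2*(36 - 18*l) + s*(-5*l^2 + 5*l + 10) - 4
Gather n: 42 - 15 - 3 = 24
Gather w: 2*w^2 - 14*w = 2*w^2 - 14*w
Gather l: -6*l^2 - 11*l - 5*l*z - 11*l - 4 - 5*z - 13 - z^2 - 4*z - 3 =-6*l^2 + l*(-5*z - 22) - z^2 - 9*z - 20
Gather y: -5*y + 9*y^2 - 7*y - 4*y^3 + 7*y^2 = -4*y^3 + 16*y^2 - 12*y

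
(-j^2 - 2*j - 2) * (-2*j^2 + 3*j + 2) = 2*j^4 + j^3 - 4*j^2 - 10*j - 4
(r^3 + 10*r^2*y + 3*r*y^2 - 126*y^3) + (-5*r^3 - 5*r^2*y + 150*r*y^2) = -4*r^3 + 5*r^2*y + 153*r*y^2 - 126*y^3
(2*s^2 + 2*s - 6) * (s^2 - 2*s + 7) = 2*s^4 - 2*s^3 + 4*s^2 + 26*s - 42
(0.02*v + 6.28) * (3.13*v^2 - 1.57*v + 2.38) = 0.0626*v^3 + 19.625*v^2 - 9.812*v + 14.9464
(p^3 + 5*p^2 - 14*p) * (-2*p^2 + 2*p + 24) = -2*p^5 - 8*p^4 + 62*p^3 + 92*p^2 - 336*p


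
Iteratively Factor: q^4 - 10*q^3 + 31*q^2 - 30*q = (q - 3)*(q^3 - 7*q^2 + 10*q) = q*(q - 3)*(q^2 - 7*q + 10) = q*(q - 3)*(q - 2)*(q - 5)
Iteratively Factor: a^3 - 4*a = (a)*(a^2 - 4) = a*(a - 2)*(a + 2)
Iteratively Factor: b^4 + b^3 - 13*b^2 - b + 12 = (b + 1)*(b^3 - 13*b + 12) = (b - 1)*(b + 1)*(b^2 + b - 12) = (b - 1)*(b + 1)*(b + 4)*(b - 3)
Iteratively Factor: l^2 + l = (l)*(l + 1)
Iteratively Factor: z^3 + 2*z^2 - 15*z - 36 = (z - 4)*(z^2 + 6*z + 9) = (z - 4)*(z + 3)*(z + 3)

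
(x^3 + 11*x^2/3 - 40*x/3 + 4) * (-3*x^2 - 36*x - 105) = -3*x^5 - 47*x^4 - 197*x^3 + 83*x^2 + 1256*x - 420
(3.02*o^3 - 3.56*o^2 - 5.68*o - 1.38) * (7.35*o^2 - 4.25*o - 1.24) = 22.197*o^5 - 39.001*o^4 - 30.3628*o^3 + 18.4114*o^2 + 12.9082*o + 1.7112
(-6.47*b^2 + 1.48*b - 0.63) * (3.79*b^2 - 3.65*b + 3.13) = -24.5213*b^4 + 29.2247*b^3 - 28.0408*b^2 + 6.9319*b - 1.9719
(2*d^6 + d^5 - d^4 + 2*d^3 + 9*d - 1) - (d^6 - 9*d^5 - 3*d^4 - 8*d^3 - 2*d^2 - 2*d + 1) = d^6 + 10*d^5 + 2*d^4 + 10*d^3 + 2*d^2 + 11*d - 2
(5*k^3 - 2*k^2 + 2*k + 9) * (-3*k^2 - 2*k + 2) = -15*k^5 - 4*k^4 + 8*k^3 - 35*k^2 - 14*k + 18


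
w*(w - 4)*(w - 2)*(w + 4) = w^4 - 2*w^3 - 16*w^2 + 32*w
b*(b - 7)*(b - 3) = b^3 - 10*b^2 + 21*b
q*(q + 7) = q^2 + 7*q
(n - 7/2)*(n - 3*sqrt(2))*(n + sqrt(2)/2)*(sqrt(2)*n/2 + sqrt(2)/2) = sqrt(2)*n^4/2 - 5*n^3/2 - 5*sqrt(2)*n^3/4 - 13*sqrt(2)*n^2/4 + 25*n^2/4 + 15*sqrt(2)*n/4 + 35*n/4 + 21*sqrt(2)/4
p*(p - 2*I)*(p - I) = p^3 - 3*I*p^2 - 2*p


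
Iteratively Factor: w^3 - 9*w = (w)*(w^2 - 9) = w*(w - 3)*(w + 3)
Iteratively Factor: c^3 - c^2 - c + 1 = (c + 1)*(c^2 - 2*c + 1) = (c - 1)*(c + 1)*(c - 1)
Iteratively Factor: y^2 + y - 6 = (y + 3)*(y - 2)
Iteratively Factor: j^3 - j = (j + 1)*(j^2 - j) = j*(j + 1)*(j - 1)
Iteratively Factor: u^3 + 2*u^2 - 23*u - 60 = (u + 3)*(u^2 - u - 20) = (u - 5)*(u + 3)*(u + 4)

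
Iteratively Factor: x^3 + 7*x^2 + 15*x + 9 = (x + 3)*(x^2 + 4*x + 3) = (x + 3)^2*(x + 1)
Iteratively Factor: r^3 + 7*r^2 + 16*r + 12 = (r + 2)*(r^2 + 5*r + 6) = (r + 2)^2*(r + 3)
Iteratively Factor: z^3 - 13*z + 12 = (z - 3)*(z^2 + 3*z - 4) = (z - 3)*(z - 1)*(z + 4)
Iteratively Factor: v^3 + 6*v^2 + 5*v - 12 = (v + 4)*(v^2 + 2*v - 3) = (v + 3)*(v + 4)*(v - 1)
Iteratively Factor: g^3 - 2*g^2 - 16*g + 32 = (g - 2)*(g^2 - 16) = (g - 2)*(g + 4)*(g - 4)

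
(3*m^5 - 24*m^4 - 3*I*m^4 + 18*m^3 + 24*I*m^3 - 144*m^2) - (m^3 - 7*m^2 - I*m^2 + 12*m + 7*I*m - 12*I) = 3*m^5 - 24*m^4 - 3*I*m^4 + 17*m^3 + 24*I*m^3 - 137*m^2 + I*m^2 - 12*m - 7*I*m + 12*I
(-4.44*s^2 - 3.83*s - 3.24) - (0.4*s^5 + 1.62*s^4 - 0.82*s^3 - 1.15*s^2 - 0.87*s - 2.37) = -0.4*s^5 - 1.62*s^4 + 0.82*s^3 - 3.29*s^2 - 2.96*s - 0.87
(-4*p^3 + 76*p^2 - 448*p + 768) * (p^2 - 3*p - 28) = -4*p^5 + 88*p^4 - 564*p^3 - 16*p^2 + 10240*p - 21504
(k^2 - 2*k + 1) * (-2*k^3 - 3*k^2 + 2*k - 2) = -2*k^5 + k^4 + 6*k^3 - 9*k^2 + 6*k - 2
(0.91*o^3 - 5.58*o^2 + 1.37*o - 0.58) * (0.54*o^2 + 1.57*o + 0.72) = 0.4914*o^5 - 1.5845*o^4 - 7.3656*o^3 - 2.1799*o^2 + 0.0758000000000001*o - 0.4176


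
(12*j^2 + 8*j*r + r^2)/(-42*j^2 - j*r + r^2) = (2*j + r)/(-7*j + r)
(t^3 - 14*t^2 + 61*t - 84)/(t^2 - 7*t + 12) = t - 7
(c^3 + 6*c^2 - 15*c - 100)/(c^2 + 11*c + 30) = (c^2 + c - 20)/(c + 6)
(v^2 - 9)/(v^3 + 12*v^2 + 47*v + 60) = (v - 3)/(v^2 + 9*v + 20)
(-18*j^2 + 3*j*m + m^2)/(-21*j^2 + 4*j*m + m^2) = (6*j + m)/(7*j + m)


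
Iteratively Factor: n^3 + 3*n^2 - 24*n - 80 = (n + 4)*(n^2 - n - 20) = (n + 4)^2*(n - 5)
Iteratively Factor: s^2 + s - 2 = (s - 1)*(s + 2)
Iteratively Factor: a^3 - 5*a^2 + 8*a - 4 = (a - 2)*(a^2 - 3*a + 2) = (a - 2)*(a - 1)*(a - 2)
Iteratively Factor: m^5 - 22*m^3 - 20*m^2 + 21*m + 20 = (m - 5)*(m^4 + 5*m^3 + 3*m^2 - 5*m - 4) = (m - 5)*(m - 1)*(m^3 + 6*m^2 + 9*m + 4) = (m - 5)*(m - 1)*(m + 4)*(m^2 + 2*m + 1) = (m - 5)*(m - 1)*(m + 1)*(m + 4)*(m + 1)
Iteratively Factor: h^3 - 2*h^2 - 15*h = (h + 3)*(h^2 - 5*h) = h*(h + 3)*(h - 5)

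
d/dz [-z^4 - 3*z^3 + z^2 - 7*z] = -4*z^3 - 9*z^2 + 2*z - 7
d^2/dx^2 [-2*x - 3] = 0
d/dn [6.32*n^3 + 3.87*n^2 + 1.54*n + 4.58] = 18.96*n^2 + 7.74*n + 1.54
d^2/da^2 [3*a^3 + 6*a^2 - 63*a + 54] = 18*a + 12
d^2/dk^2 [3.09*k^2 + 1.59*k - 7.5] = 6.18000000000000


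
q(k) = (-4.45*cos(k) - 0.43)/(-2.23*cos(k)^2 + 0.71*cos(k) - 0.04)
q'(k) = (-4.46*sin(k)*cos(k) + 0.71*sin(k))*(-4.45*cos(k) - 0.43)/(-2.23*cos(k)^2 + 0.71*cos(k) - 0.04)^2 + 4.45*sin(k)/(-2.23*cos(k)^2 + 0.71*cos(k) - 0.04)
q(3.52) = -1.41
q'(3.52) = -0.34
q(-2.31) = -1.68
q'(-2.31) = -0.86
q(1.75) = -1.53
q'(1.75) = -8.90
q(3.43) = -1.38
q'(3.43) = -0.25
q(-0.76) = 5.24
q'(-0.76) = -8.68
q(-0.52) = 3.89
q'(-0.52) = -3.53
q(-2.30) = -1.69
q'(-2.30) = -0.87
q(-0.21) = 3.23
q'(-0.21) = -1.04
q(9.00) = -1.43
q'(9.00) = 0.38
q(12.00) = 4.07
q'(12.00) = -4.16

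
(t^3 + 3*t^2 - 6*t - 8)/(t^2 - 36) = (t^3 + 3*t^2 - 6*t - 8)/(t^2 - 36)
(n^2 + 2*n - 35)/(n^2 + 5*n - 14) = (n - 5)/(n - 2)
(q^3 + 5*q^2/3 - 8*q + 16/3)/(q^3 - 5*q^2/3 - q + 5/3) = (3*q^2 + 8*q - 16)/(3*q^2 - 2*q - 5)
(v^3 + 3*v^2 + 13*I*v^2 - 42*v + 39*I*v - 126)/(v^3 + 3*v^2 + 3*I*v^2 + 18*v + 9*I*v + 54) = (v + 7*I)/(v - 3*I)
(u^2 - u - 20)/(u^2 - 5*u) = (u + 4)/u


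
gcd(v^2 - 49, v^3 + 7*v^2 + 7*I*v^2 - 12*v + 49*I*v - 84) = v + 7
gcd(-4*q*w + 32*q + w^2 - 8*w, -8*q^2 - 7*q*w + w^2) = 1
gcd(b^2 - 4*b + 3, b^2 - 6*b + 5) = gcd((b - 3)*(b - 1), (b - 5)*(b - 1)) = b - 1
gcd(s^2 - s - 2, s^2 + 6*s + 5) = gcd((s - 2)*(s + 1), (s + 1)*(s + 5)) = s + 1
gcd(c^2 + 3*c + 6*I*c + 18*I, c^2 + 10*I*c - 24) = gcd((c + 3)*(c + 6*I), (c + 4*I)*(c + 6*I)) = c + 6*I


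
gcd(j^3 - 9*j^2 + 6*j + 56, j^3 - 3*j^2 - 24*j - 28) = j^2 - 5*j - 14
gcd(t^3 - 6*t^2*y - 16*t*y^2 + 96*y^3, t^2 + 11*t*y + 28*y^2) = t + 4*y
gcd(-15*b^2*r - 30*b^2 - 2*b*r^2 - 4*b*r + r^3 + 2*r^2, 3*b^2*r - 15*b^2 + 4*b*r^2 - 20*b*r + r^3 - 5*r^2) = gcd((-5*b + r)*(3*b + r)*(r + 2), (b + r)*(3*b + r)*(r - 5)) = 3*b + r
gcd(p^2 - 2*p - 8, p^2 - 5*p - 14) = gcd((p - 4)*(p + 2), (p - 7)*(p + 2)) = p + 2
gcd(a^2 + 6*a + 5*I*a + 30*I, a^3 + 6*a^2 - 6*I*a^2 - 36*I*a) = a + 6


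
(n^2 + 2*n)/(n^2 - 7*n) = (n + 2)/(n - 7)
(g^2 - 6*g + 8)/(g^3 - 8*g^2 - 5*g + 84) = (g - 2)/(g^2 - 4*g - 21)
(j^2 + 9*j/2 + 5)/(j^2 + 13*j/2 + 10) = (j + 2)/(j + 4)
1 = 1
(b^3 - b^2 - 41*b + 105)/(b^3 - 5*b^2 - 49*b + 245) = (b - 3)/(b - 7)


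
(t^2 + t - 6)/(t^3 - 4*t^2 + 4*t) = (t + 3)/(t*(t - 2))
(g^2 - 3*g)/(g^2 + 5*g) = (g - 3)/(g + 5)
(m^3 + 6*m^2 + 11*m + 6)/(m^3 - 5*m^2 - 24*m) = (m^2 + 3*m + 2)/(m*(m - 8))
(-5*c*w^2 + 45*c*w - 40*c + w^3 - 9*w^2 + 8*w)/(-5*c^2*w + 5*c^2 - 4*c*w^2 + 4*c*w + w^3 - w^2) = (w - 8)/(c + w)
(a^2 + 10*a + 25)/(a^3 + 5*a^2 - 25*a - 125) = 1/(a - 5)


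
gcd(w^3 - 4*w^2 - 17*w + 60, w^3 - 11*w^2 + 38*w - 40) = w - 5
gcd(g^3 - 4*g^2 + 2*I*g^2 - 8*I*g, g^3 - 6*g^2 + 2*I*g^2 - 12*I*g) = g^2 + 2*I*g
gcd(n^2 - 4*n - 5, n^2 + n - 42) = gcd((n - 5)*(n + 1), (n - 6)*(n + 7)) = 1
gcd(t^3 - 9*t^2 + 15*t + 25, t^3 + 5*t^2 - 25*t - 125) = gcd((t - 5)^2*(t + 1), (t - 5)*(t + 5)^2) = t - 5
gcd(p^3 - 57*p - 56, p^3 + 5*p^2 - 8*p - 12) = p + 1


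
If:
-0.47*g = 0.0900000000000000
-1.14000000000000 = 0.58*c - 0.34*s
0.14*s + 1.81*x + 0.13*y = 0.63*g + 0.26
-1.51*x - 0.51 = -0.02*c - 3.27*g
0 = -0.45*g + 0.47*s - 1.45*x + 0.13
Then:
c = -3.68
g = -0.19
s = -2.93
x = -0.80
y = 15.38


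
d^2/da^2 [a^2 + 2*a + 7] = 2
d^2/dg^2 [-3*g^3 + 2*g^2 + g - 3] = 4 - 18*g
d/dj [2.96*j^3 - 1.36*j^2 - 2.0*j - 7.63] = 8.88*j^2 - 2.72*j - 2.0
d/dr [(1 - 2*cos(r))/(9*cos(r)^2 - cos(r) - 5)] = (18*sin(r)^2 + 18*cos(r) - 29)*sin(r)/(-9*cos(r)^2 + cos(r) + 5)^2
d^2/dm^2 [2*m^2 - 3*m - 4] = 4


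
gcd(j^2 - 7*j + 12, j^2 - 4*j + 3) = j - 3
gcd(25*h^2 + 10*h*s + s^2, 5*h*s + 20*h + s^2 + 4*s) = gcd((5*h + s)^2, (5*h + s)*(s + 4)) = 5*h + s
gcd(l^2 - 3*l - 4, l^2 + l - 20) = l - 4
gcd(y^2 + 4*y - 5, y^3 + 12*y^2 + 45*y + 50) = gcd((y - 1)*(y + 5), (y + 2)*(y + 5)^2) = y + 5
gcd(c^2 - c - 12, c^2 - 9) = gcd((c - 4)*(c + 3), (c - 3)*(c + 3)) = c + 3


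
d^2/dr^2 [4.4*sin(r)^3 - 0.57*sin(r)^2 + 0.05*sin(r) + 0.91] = -3.35*sin(r) + 9.9*sin(3*r) - 1.14*cos(2*r)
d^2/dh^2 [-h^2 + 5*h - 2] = -2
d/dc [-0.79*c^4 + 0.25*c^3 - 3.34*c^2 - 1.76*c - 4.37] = -3.16*c^3 + 0.75*c^2 - 6.68*c - 1.76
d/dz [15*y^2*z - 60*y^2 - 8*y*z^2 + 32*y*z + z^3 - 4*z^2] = 15*y^2 - 16*y*z + 32*y + 3*z^2 - 8*z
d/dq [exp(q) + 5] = exp(q)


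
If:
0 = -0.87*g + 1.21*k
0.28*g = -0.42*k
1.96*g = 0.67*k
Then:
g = 0.00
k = 0.00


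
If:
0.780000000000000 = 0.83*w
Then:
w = 0.94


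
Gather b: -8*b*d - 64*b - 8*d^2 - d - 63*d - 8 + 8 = b*(-8*d - 64) - 8*d^2 - 64*d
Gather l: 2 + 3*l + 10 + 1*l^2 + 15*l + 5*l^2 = 6*l^2 + 18*l + 12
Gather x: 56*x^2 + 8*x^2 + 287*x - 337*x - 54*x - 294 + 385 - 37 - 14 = 64*x^2 - 104*x + 40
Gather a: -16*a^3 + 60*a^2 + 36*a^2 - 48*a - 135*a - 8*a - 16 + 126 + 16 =-16*a^3 + 96*a^2 - 191*a + 126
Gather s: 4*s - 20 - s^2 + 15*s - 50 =-s^2 + 19*s - 70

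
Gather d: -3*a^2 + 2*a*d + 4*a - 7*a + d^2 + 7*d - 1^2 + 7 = -3*a^2 - 3*a + d^2 + d*(2*a + 7) + 6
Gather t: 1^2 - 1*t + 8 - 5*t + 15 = 24 - 6*t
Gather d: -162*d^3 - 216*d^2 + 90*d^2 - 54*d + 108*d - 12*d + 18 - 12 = -162*d^3 - 126*d^2 + 42*d + 6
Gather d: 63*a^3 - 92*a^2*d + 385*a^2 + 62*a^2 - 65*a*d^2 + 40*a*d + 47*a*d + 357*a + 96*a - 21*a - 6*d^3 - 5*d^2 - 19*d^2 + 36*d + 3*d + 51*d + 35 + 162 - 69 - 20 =63*a^3 + 447*a^2 + 432*a - 6*d^3 + d^2*(-65*a - 24) + d*(-92*a^2 + 87*a + 90) + 108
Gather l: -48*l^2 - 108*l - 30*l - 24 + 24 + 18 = -48*l^2 - 138*l + 18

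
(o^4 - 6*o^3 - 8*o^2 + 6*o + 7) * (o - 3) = o^5 - 9*o^4 + 10*o^3 + 30*o^2 - 11*o - 21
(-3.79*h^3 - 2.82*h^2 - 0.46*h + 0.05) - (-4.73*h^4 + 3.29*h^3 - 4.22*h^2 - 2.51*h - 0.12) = 4.73*h^4 - 7.08*h^3 + 1.4*h^2 + 2.05*h + 0.17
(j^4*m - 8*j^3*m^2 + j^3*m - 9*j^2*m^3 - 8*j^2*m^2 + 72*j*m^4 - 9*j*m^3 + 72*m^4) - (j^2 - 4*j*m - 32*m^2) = j^4*m - 8*j^3*m^2 + j^3*m - 9*j^2*m^3 - 8*j^2*m^2 - j^2 + 72*j*m^4 - 9*j*m^3 + 4*j*m + 72*m^4 + 32*m^2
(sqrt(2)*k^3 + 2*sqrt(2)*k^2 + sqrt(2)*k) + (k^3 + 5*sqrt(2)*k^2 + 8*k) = k^3 + sqrt(2)*k^3 + 7*sqrt(2)*k^2 + sqrt(2)*k + 8*k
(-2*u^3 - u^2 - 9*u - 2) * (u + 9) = -2*u^4 - 19*u^3 - 18*u^2 - 83*u - 18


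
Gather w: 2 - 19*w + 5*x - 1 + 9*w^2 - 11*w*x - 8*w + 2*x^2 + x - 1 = 9*w^2 + w*(-11*x - 27) + 2*x^2 + 6*x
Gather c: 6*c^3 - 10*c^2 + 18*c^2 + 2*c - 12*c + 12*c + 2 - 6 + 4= 6*c^3 + 8*c^2 + 2*c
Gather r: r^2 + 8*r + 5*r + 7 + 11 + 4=r^2 + 13*r + 22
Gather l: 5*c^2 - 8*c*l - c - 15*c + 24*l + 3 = 5*c^2 - 16*c + l*(24 - 8*c) + 3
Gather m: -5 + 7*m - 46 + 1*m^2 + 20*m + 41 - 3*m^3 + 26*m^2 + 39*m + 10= -3*m^3 + 27*m^2 + 66*m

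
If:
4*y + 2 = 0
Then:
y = -1/2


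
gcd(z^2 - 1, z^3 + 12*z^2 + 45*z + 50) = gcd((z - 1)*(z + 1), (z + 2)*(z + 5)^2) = 1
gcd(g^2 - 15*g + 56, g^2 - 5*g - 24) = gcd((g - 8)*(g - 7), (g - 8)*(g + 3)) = g - 8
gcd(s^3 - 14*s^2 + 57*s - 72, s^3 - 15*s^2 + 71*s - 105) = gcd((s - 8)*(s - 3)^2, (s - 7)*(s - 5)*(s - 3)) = s - 3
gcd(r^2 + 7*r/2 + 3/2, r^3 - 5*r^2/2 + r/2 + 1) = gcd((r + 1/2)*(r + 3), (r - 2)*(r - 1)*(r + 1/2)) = r + 1/2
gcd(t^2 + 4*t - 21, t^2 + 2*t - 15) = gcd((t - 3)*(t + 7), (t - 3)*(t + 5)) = t - 3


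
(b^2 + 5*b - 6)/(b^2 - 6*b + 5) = (b + 6)/(b - 5)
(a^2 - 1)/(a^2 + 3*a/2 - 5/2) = 2*(a + 1)/(2*a + 5)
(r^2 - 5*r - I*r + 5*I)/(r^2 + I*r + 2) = (r - 5)/(r + 2*I)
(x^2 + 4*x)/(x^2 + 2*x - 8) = x/(x - 2)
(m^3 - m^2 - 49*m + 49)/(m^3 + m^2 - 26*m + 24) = (m^2 - 49)/(m^2 + 2*m - 24)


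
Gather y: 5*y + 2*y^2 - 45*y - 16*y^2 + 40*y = -14*y^2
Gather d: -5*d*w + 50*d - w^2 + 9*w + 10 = d*(50 - 5*w) - w^2 + 9*w + 10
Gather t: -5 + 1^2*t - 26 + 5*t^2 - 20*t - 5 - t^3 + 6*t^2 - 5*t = -t^3 + 11*t^2 - 24*t - 36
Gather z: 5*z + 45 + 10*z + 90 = 15*z + 135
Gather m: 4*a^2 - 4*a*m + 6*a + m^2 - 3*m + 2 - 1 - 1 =4*a^2 + 6*a + m^2 + m*(-4*a - 3)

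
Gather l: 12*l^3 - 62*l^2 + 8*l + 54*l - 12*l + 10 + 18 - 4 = 12*l^3 - 62*l^2 + 50*l + 24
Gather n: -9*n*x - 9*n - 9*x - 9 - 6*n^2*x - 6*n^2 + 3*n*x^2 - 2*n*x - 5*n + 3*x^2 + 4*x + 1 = n^2*(-6*x - 6) + n*(3*x^2 - 11*x - 14) + 3*x^2 - 5*x - 8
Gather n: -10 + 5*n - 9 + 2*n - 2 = 7*n - 21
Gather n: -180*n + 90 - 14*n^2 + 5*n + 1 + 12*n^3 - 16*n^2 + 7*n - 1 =12*n^3 - 30*n^2 - 168*n + 90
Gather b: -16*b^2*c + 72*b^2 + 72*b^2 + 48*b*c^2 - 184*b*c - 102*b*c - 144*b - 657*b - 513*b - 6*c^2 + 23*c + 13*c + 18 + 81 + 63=b^2*(144 - 16*c) + b*(48*c^2 - 286*c - 1314) - 6*c^2 + 36*c + 162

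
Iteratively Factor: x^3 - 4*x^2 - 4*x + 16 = (x - 2)*(x^2 - 2*x - 8) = (x - 4)*(x - 2)*(x + 2)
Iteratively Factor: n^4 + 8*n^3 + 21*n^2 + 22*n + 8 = (n + 2)*(n^3 + 6*n^2 + 9*n + 4) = (n + 2)*(n + 4)*(n^2 + 2*n + 1) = (n + 1)*(n + 2)*(n + 4)*(n + 1)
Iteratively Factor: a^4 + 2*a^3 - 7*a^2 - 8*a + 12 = (a - 1)*(a^3 + 3*a^2 - 4*a - 12) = (a - 2)*(a - 1)*(a^2 + 5*a + 6) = (a - 2)*(a - 1)*(a + 2)*(a + 3)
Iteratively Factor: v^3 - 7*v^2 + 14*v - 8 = (v - 4)*(v^2 - 3*v + 2) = (v - 4)*(v - 1)*(v - 2)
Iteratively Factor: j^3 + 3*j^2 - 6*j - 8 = (j + 1)*(j^2 + 2*j - 8) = (j + 1)*(j + 4)*(j - 2)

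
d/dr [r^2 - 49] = 2*r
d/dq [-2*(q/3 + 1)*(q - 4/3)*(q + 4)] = -2*q^2 - 68*q/9 - 16/9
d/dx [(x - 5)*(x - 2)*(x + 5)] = 3*x^2 - 4*x - 25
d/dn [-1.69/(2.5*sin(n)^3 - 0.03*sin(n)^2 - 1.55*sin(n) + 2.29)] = (12.675*sin(n)^2 - 0.1014*sin(n) - 2.6195)*cos(n)/(2.5*sin(n)^3 - 0.03*sin(n)^2 - 1.55*sin(n) + 2.29)^2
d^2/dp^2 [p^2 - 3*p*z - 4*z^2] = 2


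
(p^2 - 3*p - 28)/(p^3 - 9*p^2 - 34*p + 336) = (p + 4)/(p^2 - 2*p - 48)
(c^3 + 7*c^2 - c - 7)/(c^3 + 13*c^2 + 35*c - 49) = (c + 1)/(c + 7)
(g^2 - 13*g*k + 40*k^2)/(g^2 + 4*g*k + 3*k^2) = (g^2 - 13*g*k + 40*k^2)/(g^2 + 4*g*k + 3*k^2)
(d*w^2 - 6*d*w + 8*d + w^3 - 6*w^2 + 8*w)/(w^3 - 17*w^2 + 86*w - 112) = (d*w - 4*d + w^2 - 4*w)/(w^2 - 15*w + 56)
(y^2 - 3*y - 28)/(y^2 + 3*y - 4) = (y - 7)/(y - 1)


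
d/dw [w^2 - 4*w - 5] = 2*w - 4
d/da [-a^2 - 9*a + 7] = -2*a - 9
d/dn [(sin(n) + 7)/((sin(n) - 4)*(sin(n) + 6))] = (-14*sin(n) + cos(n)^2 - 39)*cos(n)/((sin(n) - 4)^2*(sin(n) + 6)^2)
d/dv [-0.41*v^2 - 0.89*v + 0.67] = -0.82*v - 0.89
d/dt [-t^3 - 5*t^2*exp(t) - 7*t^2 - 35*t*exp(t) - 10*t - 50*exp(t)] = -5*t^2*exp(t) - 3*t^2 - 45*t*exp(t) - 14*t - 85*exp(t) - 10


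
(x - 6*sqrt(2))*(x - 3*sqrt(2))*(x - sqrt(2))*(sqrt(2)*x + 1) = sqrt(2)*x^4 - 19*x^3 + 44*sqrt(2)*x^2 - 18*x - 36*sqrt(2)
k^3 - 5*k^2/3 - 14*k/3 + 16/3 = (k - 8/3)*(k - 1)*(k + 2)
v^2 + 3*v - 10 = (v - 2)*(v + 5)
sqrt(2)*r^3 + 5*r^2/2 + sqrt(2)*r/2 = r*(r + sqrt(2))*(sqrt(2)*r + 1/2)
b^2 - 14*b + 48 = (b - 8)*(b - 6)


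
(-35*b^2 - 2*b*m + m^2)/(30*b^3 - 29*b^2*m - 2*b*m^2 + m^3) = (-7*b + m)/(6*b^2 - 7*b*m + m^2)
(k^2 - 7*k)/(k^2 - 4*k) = (k - 7)/(k - 4)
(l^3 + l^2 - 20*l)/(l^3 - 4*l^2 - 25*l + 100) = l/(l - 5)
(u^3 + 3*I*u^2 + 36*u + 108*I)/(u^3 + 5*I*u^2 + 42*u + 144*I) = (u + 6*I)/(u + 8*I)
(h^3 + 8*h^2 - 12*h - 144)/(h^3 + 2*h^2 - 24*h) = (h + 6)/h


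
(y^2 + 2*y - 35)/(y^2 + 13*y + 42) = (y - 5)/(y + 6)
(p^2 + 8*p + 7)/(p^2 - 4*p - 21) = (p^2 + 8*p + 7)/(p^2 - 4*p - 21)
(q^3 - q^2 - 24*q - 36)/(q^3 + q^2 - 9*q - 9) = (q^2 - 4*q - 12)/(q^2 - 2*q - 3)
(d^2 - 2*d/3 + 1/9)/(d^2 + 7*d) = (9*d^2 - 6*d + 1)/(9*d*(d + 7))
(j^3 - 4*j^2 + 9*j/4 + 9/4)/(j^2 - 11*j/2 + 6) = (2*j^2 - 5*j - 3)/(2*(j - 4))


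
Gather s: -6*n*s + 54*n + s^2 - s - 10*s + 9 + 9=54*n + s^2 + s*(-6*n - 11) + 18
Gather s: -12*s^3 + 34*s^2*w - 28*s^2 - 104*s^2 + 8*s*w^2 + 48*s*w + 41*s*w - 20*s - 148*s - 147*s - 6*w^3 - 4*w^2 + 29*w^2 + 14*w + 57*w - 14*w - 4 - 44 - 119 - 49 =-12*s^3 + s^2*(34*w - 132) + s*(8*w^2 + 89*w - 315) - 6*w^3 + 25*w^2 + 57*w - 216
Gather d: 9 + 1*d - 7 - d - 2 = 0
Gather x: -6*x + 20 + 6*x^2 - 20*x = 6*x^2 - 26*x + 20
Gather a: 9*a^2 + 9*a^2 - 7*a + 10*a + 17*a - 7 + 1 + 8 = 18*a^2 + 20*a + 2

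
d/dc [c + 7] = 1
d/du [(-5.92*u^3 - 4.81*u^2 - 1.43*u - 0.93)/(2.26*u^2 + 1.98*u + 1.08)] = (-13.3792*u^4 - 23.4432*u^3 - 25.4728*u^2 - 6.186*u + 0.297)/(5.1076*u^4 + 8.9496*u^3 + 8.802*u^2 + 4.2768*u + 1.1664)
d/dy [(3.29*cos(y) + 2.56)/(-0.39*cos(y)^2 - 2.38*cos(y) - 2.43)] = (-1.2831*cos(y)^2 - 1.9968*cos(y) + 1.9019)*sin(y)/(0.1521*cos(y)^4 + 1.8564*cos(y)^3 + 7.5598*cos(y)^2 + 11.5668*cos(y) + 5.9049)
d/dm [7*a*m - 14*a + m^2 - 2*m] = 7*a + 2*m - 2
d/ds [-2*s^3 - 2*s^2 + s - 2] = -6*s^2 - 4*s + 1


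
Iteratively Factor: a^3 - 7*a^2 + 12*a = (a)*(a^2 - 7*a + 12) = a*(a - 3)*(a - 4)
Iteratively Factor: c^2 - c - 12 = (c + 3)*(c - 4)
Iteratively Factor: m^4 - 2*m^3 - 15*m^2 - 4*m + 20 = (m + 2)*(m^3 - 4*m^2 - 7*m + 10) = (m - 5)*(m + 2)*(m^2 + m - 2) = (m - 5)*(m - 1)*(m + 2)*(m + 2)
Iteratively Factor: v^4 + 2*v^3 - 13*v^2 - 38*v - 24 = (v + 1)*(v^3 + v^2 - 14*v - 24) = (v + 1)*(v + 2)*(v^2 - v - 12) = (v + 1)*(v + 2)*(v + 3)*(v - 4)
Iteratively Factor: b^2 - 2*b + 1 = (b - 1)*(b - 1)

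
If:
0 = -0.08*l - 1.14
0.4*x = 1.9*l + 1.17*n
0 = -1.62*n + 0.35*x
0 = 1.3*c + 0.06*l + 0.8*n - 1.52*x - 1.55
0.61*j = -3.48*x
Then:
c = -188.73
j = 1049.17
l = -14.25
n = -39.73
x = -183.91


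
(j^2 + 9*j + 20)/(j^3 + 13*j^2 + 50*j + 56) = (j + 5)/(j^2 + 9*j + 14)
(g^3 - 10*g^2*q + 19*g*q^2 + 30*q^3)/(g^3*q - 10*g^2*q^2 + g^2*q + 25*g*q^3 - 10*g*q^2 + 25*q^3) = (-g^2 + 5*g*q + 6*q^2)/(q*(-g^2 + 5*g*q - g + 5*q))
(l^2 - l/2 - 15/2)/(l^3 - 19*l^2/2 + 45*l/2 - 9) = (2*l + 5)/(2*l^2 - 13*l + 6)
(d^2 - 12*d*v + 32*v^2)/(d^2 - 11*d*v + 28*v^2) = (-d + 8*v)/(-d + 7*v)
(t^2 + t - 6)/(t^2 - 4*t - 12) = (-t^2 - t + 6)/(-t^2 + 4*t + 12)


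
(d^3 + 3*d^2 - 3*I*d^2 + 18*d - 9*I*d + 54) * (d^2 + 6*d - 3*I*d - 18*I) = d^5 + 9*d^4 - 6*I*d^4 + 27*d^3 - 54*I*d^3 + 81*d^2 - 162*I*d^2 + 162*d - 486*I*d - 972*I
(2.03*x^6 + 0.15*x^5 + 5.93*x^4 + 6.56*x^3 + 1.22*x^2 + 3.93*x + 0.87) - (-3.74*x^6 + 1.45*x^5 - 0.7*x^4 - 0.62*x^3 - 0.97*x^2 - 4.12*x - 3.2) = 5.77*x^6 - 1.3*x^5 + 6.63*x^4 + 7.18*x^3 + 2.19*x^2 + 8.05*x + 4.07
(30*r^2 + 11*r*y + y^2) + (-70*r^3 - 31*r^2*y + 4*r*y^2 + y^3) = -70*r^3 - 31*r^2*y + 30*r^2 + 4*r*y^2 + 11*r*y + y^3 + y^2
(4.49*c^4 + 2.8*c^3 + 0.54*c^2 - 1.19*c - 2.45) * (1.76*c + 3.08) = 7.9024*c^5 + 18.7572*c^4 + 9.5744*c^3 - 0.4312*c^2 - 7.9772*c - 7.546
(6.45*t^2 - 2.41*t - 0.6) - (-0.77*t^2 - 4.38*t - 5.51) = 7.22*t^2 + 1.97*t + 4.91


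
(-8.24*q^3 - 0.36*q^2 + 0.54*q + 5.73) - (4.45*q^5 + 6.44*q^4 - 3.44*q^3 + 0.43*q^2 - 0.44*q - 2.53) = -4.45*q^5 - 6.44*q^4 - 4.8*q^3 - 0.79*q^2 + 0.98*q + 8.26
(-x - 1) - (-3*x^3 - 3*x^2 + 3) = 3*x^3 + 3*x^2 - x - 4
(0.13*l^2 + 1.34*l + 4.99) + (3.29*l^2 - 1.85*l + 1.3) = 3.42*l^2 - 0.51*l + 6.29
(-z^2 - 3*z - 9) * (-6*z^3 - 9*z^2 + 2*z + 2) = 6*z^5 + 27*z^4 + 79*z^3 + 73*z^2 - 24*z - 18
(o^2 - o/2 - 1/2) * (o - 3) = o^3 - 7*o^2/2 + o + 3/2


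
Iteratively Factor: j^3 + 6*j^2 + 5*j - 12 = (j - 1)*(j^2 + 7*j + 12) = (j - 1)*(j + 3)*(j + 4)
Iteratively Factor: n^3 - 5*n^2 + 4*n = (n)*(n^2 - 5*n + 4) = n*(n - 1)*(n - 4)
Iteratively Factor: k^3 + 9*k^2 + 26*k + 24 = (k + 3)*(k^2 + 6*k + 8) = (k + 2)*(k + 3)*(k + 4)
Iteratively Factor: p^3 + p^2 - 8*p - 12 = (p - 3)*(p^2 + 4*p + 4) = (p - 3)*(p + 2)*(p + 2)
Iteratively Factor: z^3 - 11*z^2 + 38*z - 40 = (z - 2)*(z^2 - 9*z + 20) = (z - 4)*(z - 2)*(z - 5)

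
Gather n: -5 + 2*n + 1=2*n - 4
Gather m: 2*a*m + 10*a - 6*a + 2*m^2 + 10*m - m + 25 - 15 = 4*a + 2*m^2 + m*(2*a + 9) + 10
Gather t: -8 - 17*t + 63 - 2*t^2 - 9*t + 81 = -2*t^2 - 26*t + 136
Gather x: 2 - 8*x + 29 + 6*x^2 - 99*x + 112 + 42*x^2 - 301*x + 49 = 48*x^2 - 408*x + 192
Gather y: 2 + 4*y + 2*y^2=2*y^2 + 4*y + 2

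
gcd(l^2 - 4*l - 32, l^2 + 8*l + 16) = l + 4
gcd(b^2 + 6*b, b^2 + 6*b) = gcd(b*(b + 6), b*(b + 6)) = b^2 + 6*b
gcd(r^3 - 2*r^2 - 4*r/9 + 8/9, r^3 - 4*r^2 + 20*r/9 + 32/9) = r^2 - 4*r/3 - 4/3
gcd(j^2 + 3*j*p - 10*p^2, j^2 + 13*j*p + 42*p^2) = 1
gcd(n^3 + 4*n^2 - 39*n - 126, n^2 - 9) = n + 3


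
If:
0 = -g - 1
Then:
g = -1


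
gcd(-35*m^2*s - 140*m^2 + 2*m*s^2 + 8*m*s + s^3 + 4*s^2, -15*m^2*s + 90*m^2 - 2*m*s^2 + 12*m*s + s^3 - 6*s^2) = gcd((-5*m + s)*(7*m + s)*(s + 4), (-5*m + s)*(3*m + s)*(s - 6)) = -5*m + s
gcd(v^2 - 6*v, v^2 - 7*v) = v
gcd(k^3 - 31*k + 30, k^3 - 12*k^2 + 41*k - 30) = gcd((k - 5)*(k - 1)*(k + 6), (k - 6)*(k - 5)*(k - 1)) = k^2 - 6*k + 5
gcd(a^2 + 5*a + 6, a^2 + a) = 1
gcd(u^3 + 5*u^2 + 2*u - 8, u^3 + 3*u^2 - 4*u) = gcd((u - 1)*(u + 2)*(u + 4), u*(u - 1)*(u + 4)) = u^2 + 3*u - 4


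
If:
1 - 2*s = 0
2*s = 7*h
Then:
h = 1/7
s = 1/2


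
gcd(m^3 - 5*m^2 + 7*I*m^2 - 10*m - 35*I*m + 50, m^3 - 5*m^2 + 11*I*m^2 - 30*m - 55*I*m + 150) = m^2 + m*(-5 + 5*I) - 25*I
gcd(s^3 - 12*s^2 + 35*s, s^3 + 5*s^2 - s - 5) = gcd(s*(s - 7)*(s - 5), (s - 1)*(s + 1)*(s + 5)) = 1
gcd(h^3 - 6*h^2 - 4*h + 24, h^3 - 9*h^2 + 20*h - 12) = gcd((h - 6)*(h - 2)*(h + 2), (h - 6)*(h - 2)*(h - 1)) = h^2 - 8*h + 12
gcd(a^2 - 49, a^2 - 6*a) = 1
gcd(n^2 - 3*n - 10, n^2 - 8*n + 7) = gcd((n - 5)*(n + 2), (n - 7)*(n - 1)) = 1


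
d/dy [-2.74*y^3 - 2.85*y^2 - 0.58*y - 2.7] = -8.22*y^2 - 5.7*y - 0.58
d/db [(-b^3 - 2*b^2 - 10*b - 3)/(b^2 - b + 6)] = (-b^4 + 2*b^3 - 6*b^2 - 18*b - 63)/(b^4 - 2*b^3 + 13*b^2 - 12*b + 36)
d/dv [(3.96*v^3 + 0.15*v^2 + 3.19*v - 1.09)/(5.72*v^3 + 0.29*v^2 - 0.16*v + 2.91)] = (0.2904*v^4 - 37.7608*v^3 + 52.3261*v^2 + 1.5052*v + 9.1085)/(32.7184*v^6 + 3.3176*v^5 - 1.7463*v^4 + 33.1976*v^3 + 1.7134*v^2 - 0.9312*v + 8.4681)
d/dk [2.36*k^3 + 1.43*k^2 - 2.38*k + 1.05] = 7.08*k^2 + 2.86*k - 2.38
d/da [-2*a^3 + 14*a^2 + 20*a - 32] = -6*a^2 + 28*a + 20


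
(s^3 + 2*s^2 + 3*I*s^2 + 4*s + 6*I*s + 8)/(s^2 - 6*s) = (s^3 + s^2*(2 + 3*I) + 2*s*(2 + 3*I) + 8)/(s*(s - 6))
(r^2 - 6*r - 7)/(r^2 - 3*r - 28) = (r + 1)/(r + 4)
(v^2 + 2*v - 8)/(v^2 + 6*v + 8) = (v - 2)/(v + 2)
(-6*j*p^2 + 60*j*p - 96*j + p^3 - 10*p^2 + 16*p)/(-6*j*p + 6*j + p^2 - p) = (p^2 - 10*p + 16)/(p - 1)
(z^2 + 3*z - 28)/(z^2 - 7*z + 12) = (z + 7)/(z - 3)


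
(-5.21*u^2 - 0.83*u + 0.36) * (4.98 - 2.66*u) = 13.8586*u^3 - 23.738*u^2 - 5.091*u + 1.7928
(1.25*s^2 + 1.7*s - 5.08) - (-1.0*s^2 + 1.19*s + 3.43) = 2.25*s^2 + 0.51*s - 8.51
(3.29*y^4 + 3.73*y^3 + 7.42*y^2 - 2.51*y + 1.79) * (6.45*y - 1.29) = 21.2205*y^5 + 19.8144*y^4 + 43.0473*y^3 - 25.7613*y^2 + 14.7834*y - 2.3091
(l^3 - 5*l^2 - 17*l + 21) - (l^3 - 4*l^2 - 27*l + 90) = -l^2 + 10*l - 69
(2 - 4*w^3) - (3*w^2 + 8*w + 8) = -4*w^3 - 3*w^2 - 8*w - 6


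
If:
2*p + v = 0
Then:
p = -v/2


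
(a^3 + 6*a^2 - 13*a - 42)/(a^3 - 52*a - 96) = (a^2 + 4*a - 21)/(a^2 - 2*a - 48)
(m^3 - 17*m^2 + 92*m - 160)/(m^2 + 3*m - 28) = (m^2 - 13*m + 40)/(m + 7)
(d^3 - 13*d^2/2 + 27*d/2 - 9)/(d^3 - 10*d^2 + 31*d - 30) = (d - 3/2)/(d - 5)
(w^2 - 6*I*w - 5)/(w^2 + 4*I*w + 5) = (w - 5*I)/(w + 5*I)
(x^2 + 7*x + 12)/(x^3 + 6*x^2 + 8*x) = (x + 3)/(x*(x + 2))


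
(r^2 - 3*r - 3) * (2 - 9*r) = -9*r^3 + 29*r^2 + 21*r - 6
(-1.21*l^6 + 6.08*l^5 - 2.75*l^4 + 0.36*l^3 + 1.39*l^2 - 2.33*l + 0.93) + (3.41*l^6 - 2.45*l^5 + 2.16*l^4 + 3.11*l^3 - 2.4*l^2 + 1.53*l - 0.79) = 2.2*l^6 + 3.63*l^5 - 0.59*l^4 + 3.47*l^3 - 1.01*l^2 - 0.8*l + 0.14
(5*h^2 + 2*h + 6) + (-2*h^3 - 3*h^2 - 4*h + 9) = -2*h^3 + 2*h^2 - 2*h + 15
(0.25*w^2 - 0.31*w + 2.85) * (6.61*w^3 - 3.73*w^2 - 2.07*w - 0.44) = 1.6525*w^5 - 2.9816*w^4 + 19.4773*w^3 - 10.0988*w^2 - 5.7631*w - 1.254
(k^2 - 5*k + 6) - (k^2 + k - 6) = 12 - 6*k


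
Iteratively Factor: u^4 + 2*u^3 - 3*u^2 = (u - 1)*(u^3 + 3*u^2) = u*(u - 1)*(u^2 + 3*u) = u*(u - 1)*(u + 3)*(u)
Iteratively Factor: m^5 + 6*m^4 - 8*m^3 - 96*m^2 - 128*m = (m + 4)*(m^4 + 2*m^3 - 16*m^2 - 32*m) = (m + 4)^2*(m^3 - 2*m^2 - 8*m) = (m + 2)*(m + 4)^2*(m^2 - 4*m) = (m - 4)*(m + 2)*(m + 4)^2*(m)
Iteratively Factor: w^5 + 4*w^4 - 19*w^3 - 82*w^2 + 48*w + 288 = (w + 3)*(w^4 + w^3 - 22*w^2 - 16*w + 96) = (w + 3)*(w + 4)*(w^3 - 3*w^2 - 10*w + 24) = (w + 3)^2*(w + 4)*(w^2 - 6*w + 8) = (w - 2)*(w + 3)^2*(w + 4)*(w - 4)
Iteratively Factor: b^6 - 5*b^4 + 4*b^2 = (b)*(b^5 - 5*b^3 + 4*b) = b*(b + 1)*(b^4 - b^3 - 4*b^2 + 4*b) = b*(b + 1)*(b + 2)*(b^3 - 3*b^2 + 2*b) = b*(b - 2)*(b + 1)*(b + 2)*(b^2 - b) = b^2*(b - 2)*(b + 1)*(b + 2)*(b - 1)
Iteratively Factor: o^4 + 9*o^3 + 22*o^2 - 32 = (o + 4)*(o^3 + 5*o^2 + 2*o - 8) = (o - 1)*(o + 4)*(o^2 + 6*o + 8) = (o - 1)*(o + 4)^2*(o + 2)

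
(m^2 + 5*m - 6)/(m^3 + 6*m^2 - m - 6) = 1/(m + 1)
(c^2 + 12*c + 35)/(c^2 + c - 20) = (c + 7)/(c - 4)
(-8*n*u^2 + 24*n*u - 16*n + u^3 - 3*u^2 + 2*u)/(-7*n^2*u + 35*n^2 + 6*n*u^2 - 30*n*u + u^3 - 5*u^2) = (8*n*u^2 - 24*n*u + 16*n - u^3 + 3*u^2 - 2*u)/(7*n^2*u - 35*n^2 - 6*n*u^2 + 30*n*u - u^3 + 5*u^2)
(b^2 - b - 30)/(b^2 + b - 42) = (b + 5)/(b + 7)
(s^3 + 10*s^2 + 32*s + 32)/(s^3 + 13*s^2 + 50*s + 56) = (s + 4)/(s + 7)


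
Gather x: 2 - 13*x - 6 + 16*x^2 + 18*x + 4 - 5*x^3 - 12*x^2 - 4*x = -5*x^3 + 4*x^2 + x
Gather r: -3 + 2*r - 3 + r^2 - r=r^2 + r - 6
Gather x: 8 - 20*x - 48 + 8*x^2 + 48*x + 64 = 8*x^2 + 28*x + 24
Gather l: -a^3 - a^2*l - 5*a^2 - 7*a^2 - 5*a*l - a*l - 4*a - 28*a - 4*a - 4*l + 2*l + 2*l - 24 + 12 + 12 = -a^3 - 12*a^2 - 36*a + l*(-a^2 - 6*a)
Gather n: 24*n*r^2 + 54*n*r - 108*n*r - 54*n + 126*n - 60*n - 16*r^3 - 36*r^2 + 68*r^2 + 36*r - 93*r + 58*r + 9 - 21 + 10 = n*(24*r^2 - 54*r + 12) - 16*r^3 + 32*r^2 + r - 2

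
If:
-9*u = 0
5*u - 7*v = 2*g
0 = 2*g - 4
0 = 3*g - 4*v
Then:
No Solution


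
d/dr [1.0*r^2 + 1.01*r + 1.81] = 2.0*r + 1.01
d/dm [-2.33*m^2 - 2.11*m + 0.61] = -4.66*m - 2.11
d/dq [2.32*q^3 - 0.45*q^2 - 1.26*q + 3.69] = 6.96*q^2 - 0.9*q - 1.26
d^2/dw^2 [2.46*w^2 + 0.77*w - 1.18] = 4.92000000000000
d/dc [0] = 0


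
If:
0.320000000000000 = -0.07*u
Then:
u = -4.57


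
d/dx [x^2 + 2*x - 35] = 2*x + 2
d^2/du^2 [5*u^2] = 10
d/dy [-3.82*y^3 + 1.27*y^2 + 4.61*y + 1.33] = -11.46*y^2 + 2.54*y + 4.61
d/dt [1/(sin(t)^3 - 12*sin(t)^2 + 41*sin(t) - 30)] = (-3*sin(t)^2 + 24*sin(t) - 41)*cos(t)/(sin(t)^3 - 12*sin(t)^2 + 41*sin(t) - 30)^2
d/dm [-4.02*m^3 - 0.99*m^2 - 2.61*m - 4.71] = -12.06*m^2 - 1.98*m - 2.61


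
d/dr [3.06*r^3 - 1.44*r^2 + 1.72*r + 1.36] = 9.18*r^2 - 2.88*r + 1.72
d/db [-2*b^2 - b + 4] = -4*b - 1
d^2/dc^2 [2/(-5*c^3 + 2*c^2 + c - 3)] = 4*((15*c - 2)*(5*c^3 - 2*c^2 - c + 3) - (-15*c^2 + 4*c + 1)^2)/(5*c^3 - 2*c^2 - c + 3)^3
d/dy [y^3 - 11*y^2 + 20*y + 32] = 3*y^2 - 22*y + 20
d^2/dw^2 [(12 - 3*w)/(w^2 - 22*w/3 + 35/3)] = 18*(-4*(w - 4)*(3*w - 11)^2 + (9*w - 34)*(3*w^2 - 22*w + 35))/(3*w^2 - 22*w + 35)^3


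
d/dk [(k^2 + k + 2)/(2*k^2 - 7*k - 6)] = (-9*k^2 - 20*k + 8)/(4*k^4 - 28*k^3 + 25*k^2 + 84*k + 36)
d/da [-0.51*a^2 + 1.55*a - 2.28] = 1.55 - 1.02*a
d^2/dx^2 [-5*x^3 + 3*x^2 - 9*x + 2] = 6 - 30*x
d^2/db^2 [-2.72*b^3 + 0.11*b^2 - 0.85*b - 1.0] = 0.22 - 16.32*b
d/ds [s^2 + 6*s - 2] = 2*s + 6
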